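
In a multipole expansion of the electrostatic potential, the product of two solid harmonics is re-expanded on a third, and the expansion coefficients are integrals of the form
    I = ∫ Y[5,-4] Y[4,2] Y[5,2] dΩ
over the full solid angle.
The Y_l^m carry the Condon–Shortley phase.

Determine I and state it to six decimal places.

Rules hold: Σm=0, L=14 even, 1≤5≤9.
N = 11·9·11 = 1089
Δ = 4!·6!·4!/15! = 1/3153150
Racah Σ t=0..4: t=0:+1/69120 t=1:−1/1728 t=2:+1/576 t=3:−1/1728 t=4:+1/69120 = 7/11520
⇒ 3j(5 4 5; 0 0 0)² = 2/143, sgn -1
Racah Σ t=3..4: t=3:−1/25920 t=4:+1/11520 = 1/20736
⇒ 3j(5 4 5; -4 2 2)² = 5/429, sgn -1
4πI² = N·(3j₀)²·(3jₘ)² = 30/169
I = +1·√(0.177515/4π) = 0.11885360

0.118854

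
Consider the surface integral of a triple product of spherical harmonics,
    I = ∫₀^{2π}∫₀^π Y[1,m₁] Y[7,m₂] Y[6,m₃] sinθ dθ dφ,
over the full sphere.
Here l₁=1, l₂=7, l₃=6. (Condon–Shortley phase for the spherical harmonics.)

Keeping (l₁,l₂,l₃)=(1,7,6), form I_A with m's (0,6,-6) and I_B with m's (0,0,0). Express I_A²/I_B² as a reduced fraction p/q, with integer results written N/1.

Shared (l₁,l₂,l₃)=(1,7,6): N and (l;000)² cancel in I_A²/I_B².
A: Δ = 2!·0!·12!/15! = 1/1365; Racah Σ t=1..1: t=1:−1/479001600 = -1/479001600; ⇒ 3j(1 7 6; 0 6 -6)² = 1/105, sgn -1
B: Δ = 2!·0!·12!/15! = 1/1365; Racah Σ t=1..1: t=1:−1/518400 = -1/518400; ⇒ 3j(1 7 6; 0 0 0)² = 7/195, sgn -1
I_A²/I_B² = (1/105)/(7/195) = 13/49

13/49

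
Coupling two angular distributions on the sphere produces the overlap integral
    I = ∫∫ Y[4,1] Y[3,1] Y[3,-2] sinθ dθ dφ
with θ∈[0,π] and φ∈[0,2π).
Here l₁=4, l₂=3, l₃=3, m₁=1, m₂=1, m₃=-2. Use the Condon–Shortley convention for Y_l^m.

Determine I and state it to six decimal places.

Checks pass: Σm=0; 10 even; l₃=3∈[1,7].
(2·4+1)(2·3+1)(2·3+1) = 441
Δ: 4! 4! 2! / 11! → 1/34650
sum: t=1:−1/72 t=2:+1/16 t=3:−1/72 = 5/144
3j²(4 3 3; 0 0 0) = Δ·Π!·Σ² = 2/77  (sign -1)
sum: t=2:+1/48 t=3:−1/144 = 1/72
3j²(4 3 3; 1 1 -2) = Δ·Π!·Σ² = 16/693  (sign -1)
combine: 4πI² = 441·2/77·16/693 = 32/121
take √, sign +1: I = 0.14506992

0.145070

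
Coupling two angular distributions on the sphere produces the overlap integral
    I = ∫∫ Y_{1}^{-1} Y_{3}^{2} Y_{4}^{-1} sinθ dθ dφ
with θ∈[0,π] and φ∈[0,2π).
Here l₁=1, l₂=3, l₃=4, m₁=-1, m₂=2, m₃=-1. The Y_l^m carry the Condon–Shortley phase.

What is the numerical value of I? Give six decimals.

-0.106622

m-sum 0 ✓  L=8 even ✓  2≤4≤4 ✓
Π(2lᵢ+1) = 3×7×9 = 189
triangle coeff Δ(1,3,4) = 1/252
Σ_t [0,0]: t=0:+1/36 = 1/36
(3j)²=4/63 [(1 3 4; 0 0 0)], sign=+1
Σ_t [0,0]: t=0:+1/240 = 1/240
(3j)²=1/84 [(1 3 4; -1 2 -1)], sign=-1
⇒ 4πI² = 1/7
I = (-1)√(1/7/(4π)) = -0.10662181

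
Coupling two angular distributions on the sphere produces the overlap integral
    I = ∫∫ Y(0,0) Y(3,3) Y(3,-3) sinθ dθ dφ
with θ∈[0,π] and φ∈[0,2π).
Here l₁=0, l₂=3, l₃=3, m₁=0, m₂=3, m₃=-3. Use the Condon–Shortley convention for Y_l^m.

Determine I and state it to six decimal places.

m-sum 0 ✓  L=6 even ✓  3≤3≤3 ✓
Π(2lᵢ+1) = 1×7×7 = 49
triangle coeff Δ(0,3,3) = 1/7
Σ_t [0,0]: t=0:+1/36 = 1/36
(3j)²=1/7 [(0 3 3; 0 0 0)], sign=-1
Σ_t [0,0]: t=0:+1/720 = 1/720
(3j)²=1/7 [(0 3 3; 0 3 -3)], sign=+1
⇒ 4πI² = 1/1
I = (-1)√(1/1/(4π)) = -0.28209479

-0.282095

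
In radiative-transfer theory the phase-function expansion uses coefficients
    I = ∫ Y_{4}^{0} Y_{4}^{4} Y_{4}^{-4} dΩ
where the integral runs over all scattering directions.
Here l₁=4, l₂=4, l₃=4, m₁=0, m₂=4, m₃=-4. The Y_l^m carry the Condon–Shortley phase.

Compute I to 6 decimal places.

0.106525

Rules hold: Σm=0, L=12 even, 0≤4≤8.
N = 9·9·9 = 729
Δ = 4!·4!·4!/13! = 1/450450
Racah Σ t=0..4: t=0:+1/13824 t=1:−1/216 t=2:+1/64 t=3:−1/216 t=4:+1/13824 = 5/768
⇒ 3j(4 4 4; 0 0 0)² = 18/1001, sgn +1
Racah Σ t=4..4: t=4:+1/13824 = 1/13824
⇒ 3j(4 4 4; 0 4 -4)² = 14/1287, sgn +1
4πI² = N·(3j₀)²·(3jₘ)² = 2916/20449
I = +1·√(0.142599/4π) = 0.10652531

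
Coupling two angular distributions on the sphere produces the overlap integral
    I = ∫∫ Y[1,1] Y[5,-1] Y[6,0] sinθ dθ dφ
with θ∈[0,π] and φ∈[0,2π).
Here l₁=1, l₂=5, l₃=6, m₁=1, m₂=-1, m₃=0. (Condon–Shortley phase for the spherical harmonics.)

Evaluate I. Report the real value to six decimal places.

0.158246

Rules hold: Σm=0, L=12 even, 4≤6≤6.
N = 3·11·13 = 429
Δ = 0!·2!·10!/13! = 1/858
Racah Σ t=0..0: t=0:+1/14400 = 1/14400
⇒ 3j(1 5 6; 0 0 0)² = 6/143, sgn +1
Racah Σ t=0..0: t=0:+1/34560 = 1/34560
⇒ 3j(1 5 6; 1 -1 0)² = 5/286, sgn +1
4πI² = N·(3j₀)²·(3jₘ)² = 45/143
I = +1·√(0.314685/4π) = 0.15824621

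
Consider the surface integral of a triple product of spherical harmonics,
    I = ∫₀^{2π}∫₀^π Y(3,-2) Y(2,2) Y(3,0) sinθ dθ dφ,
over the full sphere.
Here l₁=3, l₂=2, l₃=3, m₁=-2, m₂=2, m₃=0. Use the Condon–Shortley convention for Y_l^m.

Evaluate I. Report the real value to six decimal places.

Checks pass: Σm=0; 8 even; l₃=3∈[1,5].
(2·3+1)(2·2+1)(2·3+1) = 245
Δ: 2! 4! 2! / 9! → 1/3780
sum: t=0:+1/24 t=1:−1/4 t=2:+1/24 = -1/6
3j²(3 2 3; 0 0 0) = Δ·Π!·Σ² = 4/105  (sign +1)
sum: t=2:+1/24 = 1/24
3j²(3 2 3; -2 2 0) = Δ·Π!·Σ² = 1/21  (sign -1)
combine: 4πI² = 245·4/105·1/21 = 4/9
take √, sign -1: I = -0.18806319

-0.188063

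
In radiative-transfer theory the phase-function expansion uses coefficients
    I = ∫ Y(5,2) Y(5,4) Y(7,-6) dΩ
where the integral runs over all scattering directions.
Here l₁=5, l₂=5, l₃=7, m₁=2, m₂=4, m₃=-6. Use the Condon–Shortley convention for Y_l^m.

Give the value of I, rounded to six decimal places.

L=17 odd ⇒ parity kills the (l;000) factor ⇒ I = 0

0.000000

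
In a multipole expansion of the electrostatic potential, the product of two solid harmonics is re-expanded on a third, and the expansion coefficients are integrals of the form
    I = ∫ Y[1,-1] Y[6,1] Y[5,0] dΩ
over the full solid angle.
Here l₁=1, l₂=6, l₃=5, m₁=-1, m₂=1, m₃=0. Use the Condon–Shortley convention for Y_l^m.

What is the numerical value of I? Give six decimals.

-0.187239

Rules hold: Σm=0, L=12 even, 5≤5≤7.
N = 3·13·11 = 429
Δ = 2!·0!·10!/13! = 1/858
Racah Σ t=1..1: t=1:−1/14400 = -1/14400
⇒ 3j(1 6 5; 0 0 0)² = 6/143, sgn +1
Racah Σ t=2..2: t=2:+1/28800 = 1/28800
⇒ 3j(1 6 5; -1 1 0)² = 7/286, sgn -1
4πI² = N·(3j₀)²·(3jₘ)² = 63/143
I = -1·√(0.440559/4π) = -0.18723944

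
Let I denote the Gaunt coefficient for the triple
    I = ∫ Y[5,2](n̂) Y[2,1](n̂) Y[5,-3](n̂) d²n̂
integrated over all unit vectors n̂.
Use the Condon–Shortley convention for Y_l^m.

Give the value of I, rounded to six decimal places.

-0.161739

Checks pass: Σm=0; 12 even; l₃=5∈[3,7].
(2·5+1)(2·2+1)(2·5+1) = 605
Δ: 2! 8! 2! / 13! → 1/38610
sum: t=0:+1/2880 t=1:−1/576 t=2:+1/2880 = -1/960
3j²(5 2 5; 0 0 0) = Δ·Π!·Σ² = 10/429  (sign +1)
sum: t=1:−1/2880 t=2:+1/10080 = -1/4032
3j²(5 2 5; 2 1 -3) = Δ·Π!·Σ² = 10/429  (sign -1)
combine: 4πI² = 605·10/429·10/429 = 500/1521
take √, sign -1: I = -0.16173926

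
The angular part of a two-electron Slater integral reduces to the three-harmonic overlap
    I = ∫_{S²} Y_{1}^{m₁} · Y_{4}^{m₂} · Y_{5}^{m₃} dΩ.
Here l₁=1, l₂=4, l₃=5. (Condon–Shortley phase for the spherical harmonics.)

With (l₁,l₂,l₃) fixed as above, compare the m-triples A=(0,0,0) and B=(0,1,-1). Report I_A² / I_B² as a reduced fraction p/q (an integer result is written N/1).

25/24

l's match ⇒ only the (l;m) 3-j factors differ between A and B.
A: triangle coeff Δ(1,4,5) = 1/495; Σ_t [0,0]: t=0:+1/576 = 1/576; (3j)²=5/99 [(1 4 5; 0 0 0)], sign=-1
B: triangle coeff Δ(1,4,5) = 1/495; Σ_t [0,0]: t=0:+1/720 = 1/720; (3j)²=8/165 [(1 4 5; 0 1 -1)], sign=+1
I_A²/I_B² = (5/99)/(8/165) = 25/24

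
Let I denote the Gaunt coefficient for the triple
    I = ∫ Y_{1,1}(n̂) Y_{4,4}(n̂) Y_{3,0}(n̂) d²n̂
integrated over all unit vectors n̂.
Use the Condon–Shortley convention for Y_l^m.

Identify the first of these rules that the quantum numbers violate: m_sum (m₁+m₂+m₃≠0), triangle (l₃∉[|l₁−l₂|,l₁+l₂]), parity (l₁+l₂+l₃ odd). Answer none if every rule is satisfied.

Σmᵢ = 5  ✗
l₃∈[|l₁−l₂|,l₁+l₂]=[3,5], have l₃=3
Σlᵢ = 8 ⇒ even

m_sum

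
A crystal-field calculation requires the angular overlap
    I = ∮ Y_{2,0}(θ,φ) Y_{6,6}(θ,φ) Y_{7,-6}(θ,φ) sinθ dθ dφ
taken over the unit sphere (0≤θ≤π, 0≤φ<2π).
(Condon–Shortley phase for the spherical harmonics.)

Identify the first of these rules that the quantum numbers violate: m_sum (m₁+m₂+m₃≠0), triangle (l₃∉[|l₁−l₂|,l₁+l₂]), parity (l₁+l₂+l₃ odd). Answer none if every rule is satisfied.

parity

Σmᵢ = 0  ✓
l₃∈[|l₁−l₂|,l₁+l₂]=[4,8], have l₃=7  ✓
Σlᵢ = 15 ⇒ odd  ✗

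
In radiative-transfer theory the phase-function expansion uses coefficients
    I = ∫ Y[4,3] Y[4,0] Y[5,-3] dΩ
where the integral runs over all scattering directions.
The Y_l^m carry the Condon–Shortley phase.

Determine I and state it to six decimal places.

L=13 odd ⇒ parity kills the (l;000) factor ⇒ I = 0

0.000000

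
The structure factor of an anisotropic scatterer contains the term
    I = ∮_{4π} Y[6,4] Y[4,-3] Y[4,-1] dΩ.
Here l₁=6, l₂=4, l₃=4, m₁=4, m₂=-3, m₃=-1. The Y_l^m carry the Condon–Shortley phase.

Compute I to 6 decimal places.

Checks pass: Σm=0; 14 even; l₃=4∈[2,10].
(2·6+1)(2·4+1)(2·4+1) = 1053
Δ: 6! 6! 2! / 15! → 1/1261260
sum: t=2:+1/4608 t=3:−1/1296 t=4:+1/4608 = -7/20736
3j²(6 4 4; 0 0 0) = Δ·Π!·Σ² = 20/1287  (sign -1)
sum: t=0:+1/34560 t=1:−1/28800 = -1/172800
3j²(6 4 4; 4 -3 -1) = Δ·Π!·Σ² = 1/1430  (sign +1)
combine: 4πI² = 1053·20/1287·1/1430 = 18/1573
take √, sign -1: I = -0.03017637

-0.030176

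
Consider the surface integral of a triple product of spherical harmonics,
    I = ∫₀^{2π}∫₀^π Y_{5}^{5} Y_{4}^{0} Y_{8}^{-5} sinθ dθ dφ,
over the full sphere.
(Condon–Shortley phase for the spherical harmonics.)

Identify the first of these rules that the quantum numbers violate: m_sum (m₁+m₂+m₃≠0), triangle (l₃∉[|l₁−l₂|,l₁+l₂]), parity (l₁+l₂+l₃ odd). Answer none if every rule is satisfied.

parity

azimuthal sum: 5 + 0 − 5 = 0  ✓
1 ≤ 8 ≤ 9 (triangle on l)  ✓
L = 5 + 4 + 8 = 17 (odd)  ✗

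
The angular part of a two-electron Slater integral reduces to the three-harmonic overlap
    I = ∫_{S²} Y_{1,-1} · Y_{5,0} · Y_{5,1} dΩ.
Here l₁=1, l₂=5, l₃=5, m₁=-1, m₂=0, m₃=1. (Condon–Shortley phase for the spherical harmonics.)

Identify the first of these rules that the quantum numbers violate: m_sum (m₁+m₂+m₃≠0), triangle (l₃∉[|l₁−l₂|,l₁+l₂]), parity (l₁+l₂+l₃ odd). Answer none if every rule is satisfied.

Σmᵢ = 0  ✓
l₃∈[|l₁−l₂|,l₁+l₂]=[4,6], have l₃=5  ✓
Σlᵢ = 11 ⇒ odd  ✗

parity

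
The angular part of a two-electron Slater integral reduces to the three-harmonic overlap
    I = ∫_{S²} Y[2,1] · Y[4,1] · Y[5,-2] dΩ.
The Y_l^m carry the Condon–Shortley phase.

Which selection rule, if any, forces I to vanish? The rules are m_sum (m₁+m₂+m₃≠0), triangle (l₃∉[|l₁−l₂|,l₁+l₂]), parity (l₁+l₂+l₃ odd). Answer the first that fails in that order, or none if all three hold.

m₁+m₂+m₃ = 1 + 1 − 2 = 0  ✓
triangle: |2−4|=2 ≤ l₃=5 ≤ 2+4=6  ✓
parity: l₁+l₂+l₃ = 11 is odd  ✗

parity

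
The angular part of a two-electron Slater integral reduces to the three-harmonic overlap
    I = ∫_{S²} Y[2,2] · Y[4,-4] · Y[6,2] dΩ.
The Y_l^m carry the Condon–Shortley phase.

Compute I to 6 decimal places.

0.015904

Checks pass: Σm=0; 12 even; l₃=6∈[2,6].
(2·2+1)(2·4+1)(2·6+1) = 585
Δ: 0! 4! 8! / 13! → 1/6435
sum: t=0:+1/2304 = 1/2304
3j²(2 4 6; 0 0 0) = Δ·Π!·Σ² = 5/143  (sign +1)
sum: t=0:+1/967680 = 1/967680
3j²(2 4 6; 2 -4 2) = Δ·Π!·Σ² = 1/6435  (sign +1)
combine: 4πI² = 585·5/143·1/6435 = 5/1573
take √, sign +1: I = 0.01590434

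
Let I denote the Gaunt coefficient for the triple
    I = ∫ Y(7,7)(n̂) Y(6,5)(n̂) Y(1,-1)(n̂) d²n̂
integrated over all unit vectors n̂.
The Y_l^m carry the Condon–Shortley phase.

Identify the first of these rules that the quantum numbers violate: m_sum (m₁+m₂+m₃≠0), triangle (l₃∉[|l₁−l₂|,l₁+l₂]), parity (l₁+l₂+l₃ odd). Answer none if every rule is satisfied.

Σmᵢ = 11  ✗
l₃∈[|l₁−l₂|,l₁+l₂]=[1,13], have l₃=1
Σlᵢ = 14 ⇒ even

m_sum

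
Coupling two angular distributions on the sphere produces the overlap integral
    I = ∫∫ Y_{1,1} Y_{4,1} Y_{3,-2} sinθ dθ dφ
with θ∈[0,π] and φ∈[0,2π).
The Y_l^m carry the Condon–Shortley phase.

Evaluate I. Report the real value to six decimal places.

Rules hold: Σm=0, L=8 even, 3≤3≤5.
N = 3·9·7 = 189
Δ = 2!·0!·6!/9! = 1/252
Racah Σ t=1..1: t=1:−1/36 = -1/36
⇒ 3j(1 4 3; 0 0 0)² = 4/63, sgn +1
Racah Σ t=0..0: t=0:+1/240 = 1/240
⇒ 3j(1 4 3; 1 1 -2)² = 1/84, sgn -1
4πI² = N·(3j₀)²·(3jₘ)² = 1/7
I = -1·√(0.142857/4π) = -0.10662181

-0.106622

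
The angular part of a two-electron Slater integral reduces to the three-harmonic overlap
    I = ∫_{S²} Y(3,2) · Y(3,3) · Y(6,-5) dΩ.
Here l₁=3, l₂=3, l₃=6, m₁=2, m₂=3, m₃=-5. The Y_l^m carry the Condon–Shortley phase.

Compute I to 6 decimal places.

-0.254801

Rules hold: Σm=0, L=12 even, 0≤6≤6.
N = 7·7·13 = 637
Δ = 0!·6!·6!/13! = 1/12012
Racah Σ t=0..0: t=0:+1/1296 = 1/1296
⇒ 3j(3 3 6; 0 0 0)² = 100/3003, sgn +1
Racah Σ t=0..0: t=0:+1/86400 = 1/86400
⇒ 3j(3 3 6; 2 3 -5)² = 1/26, sgn -1
4πI² = N·(3j₀)²·(3jₘ)² = 350/429
I = -1·√(0.815851/4π) = -0.25480060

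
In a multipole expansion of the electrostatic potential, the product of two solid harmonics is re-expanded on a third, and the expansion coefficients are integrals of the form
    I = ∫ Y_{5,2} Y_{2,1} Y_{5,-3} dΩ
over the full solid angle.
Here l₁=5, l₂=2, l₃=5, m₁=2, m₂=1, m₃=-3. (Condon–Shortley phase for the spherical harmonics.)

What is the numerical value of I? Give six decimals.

-0.161739

m-sum 0 ✓  L=12 even ✓  3≤5≤7 ✓
Π(2lᵢ+1) = 11×5×11 = 605
triangle coeff Δ(5,2,5) = 1/38610
Σ_t [0,2]: t=0:+1/2880 t=1:−1/576 t=2:+1/2880 = -1/960
(3j)²=10/429 [(5 2 5; 0 0 0)], sign=+1
Σ_t [1,2]: t=1:−1/2880 t=2:+1/10080 = -1/4032
(3j)²=10/429 [(5 2 5; 2 1 -3)], sign=-1
⇒ 4πI² = 500/1521
I = (-1)√(500/1521/(4π)) = -0.16173926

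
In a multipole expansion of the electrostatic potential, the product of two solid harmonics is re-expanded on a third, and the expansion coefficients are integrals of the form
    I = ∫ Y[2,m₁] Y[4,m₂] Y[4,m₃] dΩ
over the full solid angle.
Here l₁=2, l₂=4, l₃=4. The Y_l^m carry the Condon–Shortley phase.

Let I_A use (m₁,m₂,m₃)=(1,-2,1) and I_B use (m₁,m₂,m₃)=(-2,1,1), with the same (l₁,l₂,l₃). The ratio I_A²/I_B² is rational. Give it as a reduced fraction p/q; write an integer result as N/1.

Shared (l₁,l₂,l₃)=(2,4,4): N and (l;000)² cancel in I_A²/I_B².
A: Δ = 2!·2!·6!/11! = 1/13860; Racah Σ t=0..1: t=0:+1/96 t=1:−1/240 = 1/160; ⇒ 3j(2 4 4; 1 -2 1)² = 27/1540, sgn -1
B: Δ = 2!·2!·6!/11! = 1/13860; Racah Σ t=2..2: t=2:+1/144 = 1/144; ⇒ 3j(2 4 4; -2 1 1)² = 10/231, sgn -1
I_A²/I_B² = (27/1540)/(10/231) = 81/200

81/200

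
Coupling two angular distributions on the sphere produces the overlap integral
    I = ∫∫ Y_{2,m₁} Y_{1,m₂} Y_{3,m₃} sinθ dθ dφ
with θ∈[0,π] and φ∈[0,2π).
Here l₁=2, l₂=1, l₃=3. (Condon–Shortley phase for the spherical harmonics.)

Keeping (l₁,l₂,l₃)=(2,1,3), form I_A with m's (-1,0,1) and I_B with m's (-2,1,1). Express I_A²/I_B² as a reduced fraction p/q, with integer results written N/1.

8/1

Same 2,1,3: normalisation and zero-m 3j drop out of the ratio.
A: Δ: 0! 4! 2! / 7! → 1/105; sum: t=0:+1/6 = 1/6; 3j²(2 1 3; -1 0 1) = Δ·Π!·Σ² = 8/105  (sign +1)
B: Δ: 0! 4! 2! / 7! → 1/105; sum: t=0:+1/48 = 1/48; 3j²(2 1 3; -2 1 1) = Δ·Π!·Σ² = 1/105  (sign +1)
I_A²/I_B² = (8/105)/(1/105) = 8/1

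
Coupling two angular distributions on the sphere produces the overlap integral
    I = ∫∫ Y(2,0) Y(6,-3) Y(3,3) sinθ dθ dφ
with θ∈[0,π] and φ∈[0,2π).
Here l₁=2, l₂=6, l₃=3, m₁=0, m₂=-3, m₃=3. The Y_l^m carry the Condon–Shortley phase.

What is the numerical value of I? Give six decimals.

|2−6|≤3≤2+6 violated ⇒ I = 0

0.000000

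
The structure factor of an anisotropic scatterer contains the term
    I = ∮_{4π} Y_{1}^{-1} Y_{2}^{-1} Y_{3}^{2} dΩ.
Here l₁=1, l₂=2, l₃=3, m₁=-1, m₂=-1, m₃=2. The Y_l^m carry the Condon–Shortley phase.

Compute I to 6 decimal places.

0.261169

Checks pass: Σm=0; 6 even; l₃=3∈[1,3].
(2·1+1)(2·2+1)(2·3+1) = 105
Δ: 0! 2! 4! / 7! → 1/105
sum: t=0:+1/4 = 1/4
3j²(1 2 3; 0 0 0) = Δ·Π!·Σ² = 3/35  (sign -1)
sum: t=0:+1/12 = 1/12
3j²(1 2 3; -1 -1 2) = Δ·Π!·Σ² = 2/21  (sign -1)
combine: 4πI² = 105·3/35·2/21 = 6/7
take √, sign +1: I = 0.26116903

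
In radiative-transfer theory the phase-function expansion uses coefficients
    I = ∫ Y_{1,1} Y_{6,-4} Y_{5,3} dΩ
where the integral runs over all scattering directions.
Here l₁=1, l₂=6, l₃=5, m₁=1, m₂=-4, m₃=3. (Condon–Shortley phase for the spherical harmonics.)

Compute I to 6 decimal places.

0.274090

m-sum 0 ✓  L=12 even ✓  5≤5≤7 ✓
Π(2lᵢ+1) = 3×13×11 = 429
triangle coeff Δ(1,6,5) = 1/858
Σ_t [1,1]: t=1:−1/14400 = -1/14400
(3j)²=6/143 [(1 6 5; 0 0 0)], sign=+1
Σ_t [0,0]: t=0:+1/161280 = 1/161280
(3j)²=15/286 [(1 6 5; 1 -4 3)], sign=+1
⇒ 4πI² = 135/143
I = (+1)√(135/143/(4π)) = 0.27409047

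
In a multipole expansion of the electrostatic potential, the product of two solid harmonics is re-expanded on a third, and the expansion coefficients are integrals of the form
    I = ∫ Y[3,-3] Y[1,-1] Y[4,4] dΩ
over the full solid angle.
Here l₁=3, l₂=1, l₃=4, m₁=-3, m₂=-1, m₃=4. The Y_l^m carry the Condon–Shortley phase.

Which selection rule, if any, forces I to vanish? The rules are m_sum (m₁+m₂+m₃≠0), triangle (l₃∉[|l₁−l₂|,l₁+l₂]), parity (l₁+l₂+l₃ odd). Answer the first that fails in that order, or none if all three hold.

azimuthal sum: -3 − 1 + 4 = 0  ✓
2 ≤ 4 ≤ 4 (triangle on l)  ✓
L = 3 + 1 + 4 = 8 (even)  ✓

none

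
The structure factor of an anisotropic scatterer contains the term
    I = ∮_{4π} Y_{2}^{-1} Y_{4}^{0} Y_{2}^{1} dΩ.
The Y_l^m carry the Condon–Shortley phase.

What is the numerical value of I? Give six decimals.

Rules hold: Σm=0, L=8 even, 2≤2≤6.
N = 5·9·5 = 225
Δ = 4!·0!·4!/9! = 1/630
Racah Σ t=2..2: t=2:+1/16 = 1/16
⇒ 3j(2 4 2; 0 0 0)² = 2/35, sgn +1
Racah Σ t=3..3: t=3:−1/36 = -1/36
⇒ 3j(2 4 2; -1 0 1)² = 8/315, sgn +1
4πI² = N·(3j₀)²·(3jₘ)² = 16/49
I = +1·√(0.326531/4π) = 0.16119702

0.161197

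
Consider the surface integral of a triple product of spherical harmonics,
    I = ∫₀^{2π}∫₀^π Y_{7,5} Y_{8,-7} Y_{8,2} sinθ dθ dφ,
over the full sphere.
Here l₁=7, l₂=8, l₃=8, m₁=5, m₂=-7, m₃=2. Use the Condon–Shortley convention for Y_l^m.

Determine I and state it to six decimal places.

Σlᵢ=23 odd — θ-integrand is odd under cosθ→−cosθ; I=0

0.000000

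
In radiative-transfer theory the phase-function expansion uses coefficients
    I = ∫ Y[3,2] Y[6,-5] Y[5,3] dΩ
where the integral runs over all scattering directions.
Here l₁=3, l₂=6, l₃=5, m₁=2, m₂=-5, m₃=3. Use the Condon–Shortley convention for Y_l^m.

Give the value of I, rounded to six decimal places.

-0.169016

Checks pass: Σm=0; 14 even; l₃=5∈[3,9].
(2·3+1)(2·6+1)(2·5+1) = 1001
Δ: 4! 2! 8! / 15! → 1/675675
sum: t=1:−1/8640 t=2:+1/2304 t=3:−1/8640 = 7/34560
3j²(3 6 5; 0 0 0) = Δ·Π!·Σ² = 7/429  (sign -1)
sum: t=0:+1/120960 t=1:−1/483840 = 1/161280
3j²(3 6 5; 2 -5 3) = Δ·Π!·Σ² = 2/91  (sign +1)
combine: 4πI² = 1001·7/429·2/91 = 14/39
take √, sign -1: I = -0.16901560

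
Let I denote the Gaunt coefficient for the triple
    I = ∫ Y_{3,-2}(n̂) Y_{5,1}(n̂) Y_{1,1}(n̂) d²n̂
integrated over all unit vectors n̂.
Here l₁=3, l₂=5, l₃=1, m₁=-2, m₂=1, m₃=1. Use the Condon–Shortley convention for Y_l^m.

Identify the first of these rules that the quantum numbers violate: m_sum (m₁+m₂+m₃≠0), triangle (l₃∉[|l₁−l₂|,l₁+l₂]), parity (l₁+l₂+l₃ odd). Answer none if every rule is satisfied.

triangle

m₁+m₂+m₃ = -2 + 1 + 1 = 0  ✓
triangle: |3−5|=2 ≤ l₃=1 ≤ 3+5=8  ✗
parity: l₁+l₂+l₃ = 9 is odd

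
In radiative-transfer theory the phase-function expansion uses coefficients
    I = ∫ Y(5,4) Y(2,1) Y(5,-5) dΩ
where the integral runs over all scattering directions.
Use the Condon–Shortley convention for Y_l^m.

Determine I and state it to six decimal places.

Checks pass: Σm=0; 12 even; l₃=5∈[3,7].
(2·5+1)(2·2+1)(2·5+1) = 605
Δ: 2! 8! 2! / 13! → 1/38610
sum: t=0:+1/2880 t=1:−1/576 t=2:+1/2880 = -1/960
3j²(5 2 5; 0 0 0) = Δ·Π!·Σ² = 10/429  (sign +1)
sum: t=1:−1/80640 = -1/80640
3j²(5 2 5; 4 1 -5) = Δ·Π!·Σ² = 9/286  (sign -1)
combine: 4πI² = 605·10/429·9/286 = 75/169
take √, sign -1: I = -0.18792404

-0.187924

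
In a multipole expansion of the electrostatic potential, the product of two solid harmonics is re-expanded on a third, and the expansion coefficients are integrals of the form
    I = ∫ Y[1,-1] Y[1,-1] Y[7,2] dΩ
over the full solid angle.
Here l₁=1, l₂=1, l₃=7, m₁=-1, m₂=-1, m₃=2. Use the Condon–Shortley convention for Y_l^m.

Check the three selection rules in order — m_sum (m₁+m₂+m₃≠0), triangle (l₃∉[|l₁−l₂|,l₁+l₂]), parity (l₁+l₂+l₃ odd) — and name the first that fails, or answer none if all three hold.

azimuthal sum: -1 − 1 + 2 = 0  ✓
0 ≤ 7 ≤ 2 (triangle on l)  ✗
L = 1 + 1 + 7 = 9 (odd)

triangle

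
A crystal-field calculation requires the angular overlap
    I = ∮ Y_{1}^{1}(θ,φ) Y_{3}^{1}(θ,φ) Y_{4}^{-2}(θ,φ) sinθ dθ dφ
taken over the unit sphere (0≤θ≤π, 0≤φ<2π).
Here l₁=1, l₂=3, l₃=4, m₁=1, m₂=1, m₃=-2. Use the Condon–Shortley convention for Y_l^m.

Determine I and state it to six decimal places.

0.238414

Checks pass: Σm=0; 8 even; l₃=4∈[2,4].
(2·1+1)(2·3+1)(2·4+1) = 189
Δ: 0! 2! 6! / 9! → 1/252
sum: t=0:+1/36 = 1/36
3j²(1 3 4; 0 0 0) = Δ·Π!·Σ² = 4/63  (sign +1)
sum: t=0:+1/96 = 1/96
3j²(1 3 4; 1 1 -2) = Δ·Π!·Σ² = 5/84  (sign +1)
combine: 4πI² = 189·4/63·5/84 = 5/7
take √, sign +1: I = 0.23841361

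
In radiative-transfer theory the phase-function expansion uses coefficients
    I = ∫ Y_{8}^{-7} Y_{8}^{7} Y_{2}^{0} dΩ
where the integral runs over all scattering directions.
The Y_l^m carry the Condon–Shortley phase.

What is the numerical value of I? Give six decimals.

0.165996

Rules hold: Σm=0, L=18 even, 0≤2≤16.
N = 17·17·5 = 1445
Δ = 14!·2!·2!/19! = 1/348840
Racah Σ t=6..8: t=6:+1/116121600 t=7:−1/25401600 t=8:+1/116121600 = -1/45158400
⇒ 3j(8 8 2; 0 0 0)² = 24/1615, sgn -1
Racah Σ t=13..14: t=13:−1/24908083200 t=14:+1/87178291200 = -1/34871316480
⇒ 3j(8 8 2; -7 7 0)² = 125/7752, sgn -1
4πI² = N·(3j₀)²·(3jₘ)² = 125/361
I = +1·√(0.34626/4π) = 0.16599556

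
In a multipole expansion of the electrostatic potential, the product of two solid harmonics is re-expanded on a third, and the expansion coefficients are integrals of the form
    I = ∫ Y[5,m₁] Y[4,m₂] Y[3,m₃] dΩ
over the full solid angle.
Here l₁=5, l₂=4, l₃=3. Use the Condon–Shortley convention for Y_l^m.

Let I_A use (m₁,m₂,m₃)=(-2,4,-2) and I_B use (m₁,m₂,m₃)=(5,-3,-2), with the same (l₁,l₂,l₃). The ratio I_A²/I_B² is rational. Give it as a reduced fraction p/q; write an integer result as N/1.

4/15

l's match ⇒ only the (l;m) 3-j factors differ between A and B.
A: triangle coeff Δ(5,4,3) = 1/180180; Σ_t [6,6]: t=6:+1/8640 = 1/8640; (3j)²=14/1287 [(5 4 3; -2 4 -2)], sign=-1
B: triangle coeff Δ(5,4,3) = 1/180180; Σ_t [0,0]: t=0:+1/17280 = 1/17280; (3j)²=35/858 [(5 4 3; 5 -3 -2)], sign=-1
I_A²/I_B² = (14/1287)/(35/858) = 4/15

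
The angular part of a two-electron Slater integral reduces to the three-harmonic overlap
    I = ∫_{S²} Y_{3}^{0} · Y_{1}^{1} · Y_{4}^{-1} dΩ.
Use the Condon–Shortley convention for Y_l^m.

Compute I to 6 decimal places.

Checks pass: Σm=0; 8 even; l₃=4∈[2,4].
(2·3+1)(2·1+1)(2·4+1) = 189
Δ: 0! 6! 2! / 9! → 1/252
sum: t=0:+1/36 = 1/36
3j²(3 1 4; 0 0 0) = Δ·Π!·Σ² = 4/63  (sign +1)
sum: t=0:+1/72 = 1/72
3j²(3 1 4; 0 1 -1) = Δ·Π!·Σ² = 5/126  (sign -1)
combine: 4πI² = 189·4/63·5/126 = 10/21
take √, sign -1: I = -0.19466390

-0.194664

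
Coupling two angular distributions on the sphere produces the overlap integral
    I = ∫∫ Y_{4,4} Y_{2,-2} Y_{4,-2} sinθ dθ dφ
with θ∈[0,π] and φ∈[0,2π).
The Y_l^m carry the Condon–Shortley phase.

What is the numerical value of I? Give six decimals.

-0.106180

m-sum 0 ✓  L=10 even ✓  2≤4≤6 ✓
Π(2lᵢ+1) = 9×5×9 = 405
triangle coeff Δ(4,2,4) = 1/13860
Σ_t [0,2]: t=0:+1/192 t=1:−1/36 t=2:+1/192 = -5/288
(3j)²=20/693 [(4 2 4; 0 0 0)], sign=-1
Σ_t [0,0]: t=0:+1/2880 = 1/2880
(3j)²=2/165 [(4 2 4; 4 -2 -2)], sign=+1
⇒ 4πI² = 120/847
I = (-1)√(120/847/(4π)) = -0.10618031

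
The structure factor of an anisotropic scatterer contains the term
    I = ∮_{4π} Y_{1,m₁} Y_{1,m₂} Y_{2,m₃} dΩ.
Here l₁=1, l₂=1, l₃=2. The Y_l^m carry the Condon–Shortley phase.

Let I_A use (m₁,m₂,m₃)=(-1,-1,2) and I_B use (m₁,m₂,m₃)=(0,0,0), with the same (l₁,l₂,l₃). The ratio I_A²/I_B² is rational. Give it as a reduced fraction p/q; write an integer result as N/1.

3/2

Same 1,1,2: normalisation and zero-m 3j drop out of the ratio.
A: Δ: 0! 2! 2! / 5! → 1/30; sum: t=0:+1/4 = 1/4; 3j²(1 1 2; -1 -1 2) = Δ·Π!·Σ² = 1/5  (sign +1)
B: Δ: 0! 2! 2! / 5! → 1/30; sum: t=0:+1/1 = 1/1; 3j²(1 1 2; 0 0 0) = Δ·Π!·Σ² = 2/15  (sign +1)
I_A²/I_B² = (1/5)/(2/15) = 3/2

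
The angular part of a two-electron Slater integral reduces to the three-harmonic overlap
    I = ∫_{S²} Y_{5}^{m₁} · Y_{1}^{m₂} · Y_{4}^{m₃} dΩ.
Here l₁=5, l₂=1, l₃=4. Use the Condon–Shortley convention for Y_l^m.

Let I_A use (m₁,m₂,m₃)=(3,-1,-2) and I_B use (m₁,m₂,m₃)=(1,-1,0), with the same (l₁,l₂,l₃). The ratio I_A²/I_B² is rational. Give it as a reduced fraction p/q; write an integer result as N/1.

l's match ⇒ only the (l;m) 3-j factors differ between A and B.
A: triangle coeff Δ(5,1,4) = 1/495; Σ_t [0,0]: t=0:+1/2880 = 1/2880; (3j)²=28/495 [(5 1 4; 3 -1 -2)], sign=+1
B: triangle coeff Δ(5,1,4) = 1/495; Σ_t [0,0]: t=0:+1/1152 = 1/1152; (3j)²=1/33 [(5 1 4; 1 -1 0)], sign=+1
I_A²/I_B² = (28/495)/(1/33) = 28/15

28/15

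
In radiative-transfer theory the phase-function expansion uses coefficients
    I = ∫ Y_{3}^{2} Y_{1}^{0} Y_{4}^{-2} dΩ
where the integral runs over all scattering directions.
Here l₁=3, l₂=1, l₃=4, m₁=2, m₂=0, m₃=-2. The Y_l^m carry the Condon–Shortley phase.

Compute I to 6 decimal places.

0.213244

Checks pass: Σm=0; 8 even; l₃=4∈[2,4].
(2·3+1)(2·1+1)(2·4+1) = 189
Δ: 0! 6! 2! / 9! → 1/252
sum: t=0:+1/36 = 1/36
3j²(3 1 4; 0 0 0) = Δ·Π!·Σ² = 4/63  (sign +1)
sum: t=0:+1/120 = 1/120
3j²(3 1 4; 2 0 -2) = Δ·Π!·Σ² = 1/21  (sign +1)
combine: 4πI² = 189·4/63·1/21 = 4/7
take √, sign +1: I = 0.21324362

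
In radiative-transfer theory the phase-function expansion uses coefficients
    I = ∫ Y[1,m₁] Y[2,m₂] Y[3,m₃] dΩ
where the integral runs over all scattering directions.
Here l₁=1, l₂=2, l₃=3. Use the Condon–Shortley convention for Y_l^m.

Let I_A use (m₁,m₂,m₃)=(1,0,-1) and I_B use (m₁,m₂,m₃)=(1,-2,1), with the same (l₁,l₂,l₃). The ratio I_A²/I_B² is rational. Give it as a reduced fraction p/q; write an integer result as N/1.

Same 1,2,3: normalisation and zero-m 3j drop out of the ratio.
A: Δ: 0! 2! 4! / 7! → 1/105; sum: t=0:+1/8 = 1/8; 3j²(1 2 3; 1 0 -1) = Δ·Π!·Σ² = 2/35  (sign +1)
B: Δ: 0! 2! 4! / 7! → 1/105; sum: t=0:+1/48 = 1/48; 3j²(1 2 3; 1 -2 1) = Δ·Π!·Σ² = 1/105  (sign +1)
I_A²/I_B² = (2/35)/(1/105) = 6/1

6/1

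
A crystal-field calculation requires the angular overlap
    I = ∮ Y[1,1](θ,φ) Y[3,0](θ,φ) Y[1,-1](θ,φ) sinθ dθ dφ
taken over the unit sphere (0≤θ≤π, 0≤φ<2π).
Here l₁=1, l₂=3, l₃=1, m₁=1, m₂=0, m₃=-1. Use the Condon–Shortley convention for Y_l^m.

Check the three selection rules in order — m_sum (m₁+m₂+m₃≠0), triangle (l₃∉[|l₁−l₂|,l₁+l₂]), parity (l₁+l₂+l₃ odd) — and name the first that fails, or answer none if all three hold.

triangle

Σmᵢ = 0  ✓
l₃∈[|l₁−l₂|,l₁+l₂]=[2,4], have l₃=1  ✗
Σlᵢ = 5 ⇒ odd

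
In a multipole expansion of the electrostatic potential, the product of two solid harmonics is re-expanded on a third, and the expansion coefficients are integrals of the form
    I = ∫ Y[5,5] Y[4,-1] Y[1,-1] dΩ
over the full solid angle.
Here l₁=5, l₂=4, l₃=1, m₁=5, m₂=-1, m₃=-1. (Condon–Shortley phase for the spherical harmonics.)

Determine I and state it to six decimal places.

0.000000

Σmᵢ = 3 ≠ 0, so the φ-integral vanishes; I = 0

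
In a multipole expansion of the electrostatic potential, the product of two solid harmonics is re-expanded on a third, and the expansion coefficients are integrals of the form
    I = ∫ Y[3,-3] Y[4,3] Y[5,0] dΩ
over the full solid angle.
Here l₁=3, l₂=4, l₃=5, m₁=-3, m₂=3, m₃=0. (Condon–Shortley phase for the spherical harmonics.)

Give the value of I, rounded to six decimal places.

-0.098140

Rules hold: Σm=0, L=12 even, 1≤5≤7.
N = 7·9·11 = 693
Δ = 2!·4!·6!/13! = 1/180180
Racah Σ t=0..2: t=0:+1/576 t=1:−1/144 t=2:+1/576 = -1/288
⇒ 3j(3 4 5; 0 0 0)² = 20/1001, sgn +1
Racah Σ t=2..2: t=2:+1/5760 = 1/5760
⇒ 3j(3 4 5; -3 3 0)² = 5/572, sgn -1
4πI² = N·(3j₀)²·(3jₘ)² = 225/1859
I = -1·√(0.121033/4π) = -0.09814013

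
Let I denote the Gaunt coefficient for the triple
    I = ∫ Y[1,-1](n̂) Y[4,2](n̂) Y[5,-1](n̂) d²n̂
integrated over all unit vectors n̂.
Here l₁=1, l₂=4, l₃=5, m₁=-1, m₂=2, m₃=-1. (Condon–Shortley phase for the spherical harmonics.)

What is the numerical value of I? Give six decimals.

-0.120286

Checks pass: Σm=0; 10 even; l₃=5∈[3,5].
(2·1+1)(2·4+1)(2·5+1) = 297
Δ: 0! 2! 8! / 11! → 1/495
sum: t=0:+1/576 = 1/576
3j²(1 4 5; 0 0 0) = Δ·Π!·Σ² = 5/99  (sign -1)
sum: t=0:+1/2880 = 1/2880
3j²(1 4 5; -1 2 -1) = Δ·Π!·Σ² = 2/165  (sign +1)
combine: 4πI² = 297·5/99·2/165 = 2/11
take √, sign -1: I = -0.12028562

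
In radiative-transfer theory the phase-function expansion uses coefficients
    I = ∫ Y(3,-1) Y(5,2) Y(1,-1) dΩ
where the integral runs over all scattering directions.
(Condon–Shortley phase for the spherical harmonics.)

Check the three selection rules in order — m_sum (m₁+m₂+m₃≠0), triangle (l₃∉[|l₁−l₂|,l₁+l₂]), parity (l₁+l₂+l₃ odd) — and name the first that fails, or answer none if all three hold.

triangle

Σmᵢ = 0  ✓
l₃∈[|l₁−l₂|,l₁+l₂]=[2,8], have l₃=1  ✗
Σlᵢ = 9 ⇒ odd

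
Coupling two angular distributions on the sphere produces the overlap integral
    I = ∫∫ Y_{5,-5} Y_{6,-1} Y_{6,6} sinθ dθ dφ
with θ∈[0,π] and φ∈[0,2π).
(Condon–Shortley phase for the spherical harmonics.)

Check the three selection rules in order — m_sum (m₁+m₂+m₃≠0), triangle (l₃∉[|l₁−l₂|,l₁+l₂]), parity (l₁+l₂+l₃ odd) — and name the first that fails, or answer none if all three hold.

Σmᵢ = 0  ✓
l₃∈[|l₁−l₂|,l₁+l₂]=[1,11], have l₃=6  ✓
Σlᵢ = 17 ⇒ odd  ✗

parity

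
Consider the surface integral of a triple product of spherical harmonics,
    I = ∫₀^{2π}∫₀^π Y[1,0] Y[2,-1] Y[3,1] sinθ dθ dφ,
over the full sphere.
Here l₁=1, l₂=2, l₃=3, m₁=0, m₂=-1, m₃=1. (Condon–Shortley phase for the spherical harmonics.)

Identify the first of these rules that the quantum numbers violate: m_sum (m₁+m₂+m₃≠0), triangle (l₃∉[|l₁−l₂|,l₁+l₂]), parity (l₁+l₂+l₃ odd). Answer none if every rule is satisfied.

Σmᵢ = 0  ✓
l₃∈[|l₁−l₂|,l₁+l₂]=[1,3], have l₃=3  ✓
Σlᵢ = 6 ⇒ even  ✓

none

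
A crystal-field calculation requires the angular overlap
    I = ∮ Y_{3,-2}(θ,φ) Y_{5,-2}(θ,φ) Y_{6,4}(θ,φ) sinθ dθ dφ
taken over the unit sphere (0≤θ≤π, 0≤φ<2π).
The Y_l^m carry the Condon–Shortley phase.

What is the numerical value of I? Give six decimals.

0.088266

Rules hold: Σm=0, L=14 even, 2≤6≤8.
N = 7·11·13 = 1001
Δ = 2!·4!·8!/15! = 1/675675
Racah Σ t=0..2: t=0:+1/8640 t=1:−1/2304 t=2:+1/8640 = -7/34560
⇒ 3j(3 5 6; 0 0 0)² = 7/429, sgn -1
Racah Σ t=1..2: t=1:−1/34560 t=2:+1/60480 = -1/80640
⇒ 3j(3 5 6; -2 -2 4)² = 6/1001, sgn -1
4πI² = N·(3j₀)²·(3jₘ)² = 14/143
I = +1·√(0.0979021/4π) = 0.08826552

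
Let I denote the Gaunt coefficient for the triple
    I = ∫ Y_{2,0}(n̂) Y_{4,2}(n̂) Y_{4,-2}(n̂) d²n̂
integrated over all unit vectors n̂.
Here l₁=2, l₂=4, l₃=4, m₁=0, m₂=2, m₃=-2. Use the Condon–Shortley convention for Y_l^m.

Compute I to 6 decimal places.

Checks pass: Σm=0; 10 even; l₃=4∈[2,6].
(2·2+1)(2·4+1)(2·4+1) = 405
Δ: 2! 2! 6! / 11! → 1/13860
sum: t=0:+1/192 t=1:−1/36 t=2:+1/192 = -5/288
3j²(2 4 4; 0 0 0) = Δ·Π!·Σ² = 20/693  (sign -1)
sum: t=0:+1/2880 t=1:−1/120 t=2:+1/192 = -1/360
3j²(2 4 4; 0 2 -2) = Δ·Π!·Σ² = 16/3465  (sign -1)
combine: 4πI² = 405·20/693·16/3465 = 320/5929
take √, sign +1: I = 0.06553591

0.065536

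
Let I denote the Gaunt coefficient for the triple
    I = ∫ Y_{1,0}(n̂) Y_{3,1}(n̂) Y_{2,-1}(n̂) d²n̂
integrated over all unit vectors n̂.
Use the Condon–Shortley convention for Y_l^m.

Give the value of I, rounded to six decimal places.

m-sum 0 ✓  L=6 even ✓  2≤2≤4 ✓
Π(2lᵢ+1) = 3×7×5 = 105
triangle coeff Δ(1,3,2) = 1/105
Σ_t [1,1]: t=1:−1/4 = -1/4
(3j)²=3/35 [(1 3 2; 0 0 0)], sign=-1
Σ_t [1,1]: t=1:−1/6 = -1/6
(3j)²=8/105 [(1 3 2; 0 1 -1)], sign=+1
⇒ 4πI² = 24/35
I = (-1)√(24/35/(4π)) = -0.23359668

-0.233597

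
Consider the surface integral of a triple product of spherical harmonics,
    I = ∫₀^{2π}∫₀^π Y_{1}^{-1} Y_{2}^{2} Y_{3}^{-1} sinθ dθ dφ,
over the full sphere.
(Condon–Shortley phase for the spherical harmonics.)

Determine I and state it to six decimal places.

m-sum 0 ✓  L=6 even ✓  1≤3≤3 ✓
Π(2lᵢ+1) = 3×5×7 = 105
triangle coeff Δ(1,2,3) = 1/105
Σ_t [0,0]: t=0:+1/4 = 1/4
(3j)²=3/35 [(1 2 3; 0 0 0)], sign=-1
Σ_t [0,0]: t=0:+1/48 = 1/48
(3j)²=1/105 [(1 2 3; -1 2 -1)], sign=+1
⇒ 4πI² = 3/35
I = (-1)√(3/35/(4π)) = -0.08258890

-0.082589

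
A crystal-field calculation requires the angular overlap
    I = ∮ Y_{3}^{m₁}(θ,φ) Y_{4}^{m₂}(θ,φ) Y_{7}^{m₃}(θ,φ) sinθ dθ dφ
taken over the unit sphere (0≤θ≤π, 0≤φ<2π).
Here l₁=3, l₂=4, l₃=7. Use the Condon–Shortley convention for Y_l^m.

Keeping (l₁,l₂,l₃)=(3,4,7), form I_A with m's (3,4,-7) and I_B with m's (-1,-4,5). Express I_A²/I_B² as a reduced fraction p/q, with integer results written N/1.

Shared (l₁,l₂,l₃)=(3,4,7): N and (l;000)² cancel in I_A²/I_B².
A: Δ = 0!·6!·8!/15! = 1/45045; Racah Σ t=0..0: t=0:+1/29030400 = 1/29030400; ⇒ 3j(3 4 7; 3 4 -7)² = 1/15, sgn +1
B: Δ = 0!·6!·8!/15! = 1/45045; Racah Σ t=0..0: t=0:+1/1935360 = 1/1935360; ⇒ 3j(3 4 7; -1 -4 5)² = 1/91, sgn +1
I_A²/I_B² = (1/15)/(1/91) = 91/15

91/15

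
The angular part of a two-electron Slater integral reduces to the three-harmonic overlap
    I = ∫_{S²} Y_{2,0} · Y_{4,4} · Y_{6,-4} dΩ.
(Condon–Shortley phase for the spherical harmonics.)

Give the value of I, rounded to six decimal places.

0.106690

m-sum 0 ✓  L=12 even ✓  2≤6≤6 ✓
Π(2lᵢ+1) = 5×9×13 = 585
triangle coeff Δ(2,4,6) = 1/6435
Σ_t [0,0]: t=0:+1/2304 = 1/2304
(3j)²=5/143 [(2 4 6; 0 0 0)], sign=+1
Σ_t [0,0]: t=0:+1/161280 = 1/161280
(3j)²=1/143 [(2 4 6; 0 4 -4)], sign=+1
⇒ 4πI² = 225/1573
I = (+1)√(225/1573/(4π)) = 0.10668957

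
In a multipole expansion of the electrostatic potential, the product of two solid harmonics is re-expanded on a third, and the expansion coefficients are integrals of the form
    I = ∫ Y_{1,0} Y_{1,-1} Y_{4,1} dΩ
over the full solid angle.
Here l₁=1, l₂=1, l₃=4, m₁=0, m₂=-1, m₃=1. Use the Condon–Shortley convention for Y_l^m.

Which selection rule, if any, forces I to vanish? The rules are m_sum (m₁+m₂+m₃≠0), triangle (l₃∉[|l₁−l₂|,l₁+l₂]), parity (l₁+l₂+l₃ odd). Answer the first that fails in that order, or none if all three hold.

Σmᵢ = 0  ✓
l₃∈[|l₁−l₂|,l₁+l₂]=[0,2], have l₃=4  ✗
Σlᵢ = 6 ⇒ even

triangle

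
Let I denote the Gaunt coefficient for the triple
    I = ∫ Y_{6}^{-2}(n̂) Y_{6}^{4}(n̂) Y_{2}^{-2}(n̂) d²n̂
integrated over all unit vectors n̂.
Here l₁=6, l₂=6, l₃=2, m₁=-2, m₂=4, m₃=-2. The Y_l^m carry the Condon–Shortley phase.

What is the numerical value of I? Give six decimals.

Rules hold: Σm=0, L=14 even, 0≤2≤12.
N = 13·13·5 = 845
Δ = 10!·2!·2!/15! = 1/90090
Racah Σ t=4..6: t=4:+1/69120 t=5:−1/14400 t=6:+1/69120 = -7/172800
⇒ 3j(6 6 2; 0 0 0)² = 14/715, sgn -1
Racah Σ t=8..8: t=8:+1/322560 = 1/322560
⇒ 3j(6 6 2; -2 4 -2)² = 18/1001, sgn +1
4πI² = N·(3j₀)²·(3jₘ)² = 36/121
I = -1·√(0.297521/4π) = -0.15386989

-0.153870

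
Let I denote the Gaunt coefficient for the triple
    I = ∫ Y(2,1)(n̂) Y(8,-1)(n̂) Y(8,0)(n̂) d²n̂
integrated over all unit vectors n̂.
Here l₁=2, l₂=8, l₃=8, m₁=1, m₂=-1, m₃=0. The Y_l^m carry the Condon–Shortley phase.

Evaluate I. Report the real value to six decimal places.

Rules hold: Σm=0, L=18 even, 6≤8≤10.
N = 5·17·17 = 1445
Δ = 2!·2!·14!/19! = 1/348840
Racah Σ t=0..2: t=0:+1/116121600 t=1:−1/25401600 t=2:+1/116121600 = -1/45158400
⇒ 3j(2 8 8; 0 0 0)² = 24/1615, sgn -1
Racah Σ t=0..1: t=0:+1/50803200 t=1:−1/58060800 = 1/406425600
⇒ 3j(2 8 8; 1 -1 0)² = 1/3230, sgn +1
4πI² = N·(3j₀)²·(3jₘ)² = 12/1805
I = -1·√(0.0066482/4π) = -0.02300102

-0.023001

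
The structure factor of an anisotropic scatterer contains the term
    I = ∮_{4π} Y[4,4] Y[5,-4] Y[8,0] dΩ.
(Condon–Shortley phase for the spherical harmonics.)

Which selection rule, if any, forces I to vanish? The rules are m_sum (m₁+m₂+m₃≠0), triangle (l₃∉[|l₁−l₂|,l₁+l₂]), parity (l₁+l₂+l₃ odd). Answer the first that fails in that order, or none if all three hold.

parity

Σmᵢ = 0  ✓
l₃∈[|l₁−l₂|,l₁+l₂]=[1,9], have l₃=8  ✓
Σlᵢ = 17 ⇒ odd  ✗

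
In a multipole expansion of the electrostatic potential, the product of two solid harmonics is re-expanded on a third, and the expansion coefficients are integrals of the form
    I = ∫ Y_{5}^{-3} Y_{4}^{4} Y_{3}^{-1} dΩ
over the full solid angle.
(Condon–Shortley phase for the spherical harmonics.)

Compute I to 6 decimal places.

m-sum 0 ✓  L=12 even ✓  1≤3≤9 ✓
Π(2lᵢ+1) = 11×9×7 = 693
triangle coeff Δ(5,4,3) = 1/180180
Σ_t [2,4]: t=2:+1/576 t=3:−1/144 t=4:+1/576 = -1/288
(3j)²=20/1001 [(5 4 3; 0 0 0)], sign=+1
Σ_t [6,6]: t=6:+1/5760 = 1/5760
(3j)²=56/2145 [(5 4 3; -3 4 -1)], sign=+1
⇒ 4πI² = 672/1859
I = (+1)√(672/1859/(4π)) = 0.16960553

0.169606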